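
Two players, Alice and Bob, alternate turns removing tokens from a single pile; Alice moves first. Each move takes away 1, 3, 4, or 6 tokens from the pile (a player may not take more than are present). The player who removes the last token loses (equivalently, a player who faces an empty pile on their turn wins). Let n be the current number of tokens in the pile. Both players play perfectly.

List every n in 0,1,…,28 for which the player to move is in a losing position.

Positions with no move are W. A position that does have a move is losing for the player to move precisely when every available move leads to a winning position for the opponent. Fill in the labels:
n=0: no move; the opponent has just taken the last token and therefore loses → W
n=1: →0(W) only, which is W, so L
n=2: →1(L), so W
n=3: →2(W), 0(W) — all W, so L
n=4: →3(L), so W
n=5: →1(L), so W
n=6: →3(L), so W
n=7: →3(L), so W
n=8: →7(W), 5(W), 4(W), 2(W) — all W, so L
n=9: →8(L), so W
n=10: →9(W), 7(W), 6(W), 4(W) — all W, so L
n=11: →10(L), so W
n=12: →8(L), so W
n=13: →10(L), so W
n=14: →10(L), so W
n=15: →14(W), 12(W), 11(W), 9(W) — all W, so L
n=16: →15(L), so W
n=17: →16(W), 14(W), 13(W), 11(W) — all W, so L
n=18: →17(L), so W
n=19: →15(L), so W
n=20: →17(L), so W
n=21: →17(L), so W
n=22: →21(W), 19(W), 18(W), 16(W) — all W, so L
n=23: →22(L), so W
n=24: →23(W), 21(W), 20(W), 18(W) — all W, so L
n=25: →24(L), so W
n=26: →22(L), so W
n=27: →24(L), so W
n=28: →24(L), so W
The losing starting values of n are exactly the entries labelled L in this table (8 of them).

1, 3, 8, 10, 15, 17, 22, 24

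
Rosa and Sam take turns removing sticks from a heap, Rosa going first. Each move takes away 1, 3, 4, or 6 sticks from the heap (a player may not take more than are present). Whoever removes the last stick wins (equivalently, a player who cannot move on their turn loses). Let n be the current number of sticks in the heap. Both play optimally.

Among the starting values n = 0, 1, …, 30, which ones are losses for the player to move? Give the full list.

0, 2, 7, 9, 14, 16, 21, 23, 28, 30

Compute win/loss labels from the base case upward. A position with no move is L. Any other position is W if it can reach an L in one move, else L.
n=0: no move → L
n=1: can move to 0, which is L ⇒ W
n=2: the only move is to 1(W), a W ⇒ L
n=3: can move to 2, which is L ⇒ W
n=4: can move to 0, which is L ⇒ W
n=5: can move to 2, which is L ⇒ W
n=6: can move to 2, which is L ⇒ W
n=7: moves to 6(W), 4(W), 3(W), 1(W); every one is W ⇒ L
n=8: can move to 7, which is L ⇒ W
n=9: moves to 8(W), 6(W), 5(W), 3(W); every one is W ⇒ L
n=10: can move to 9, which is L ⇒ W
n=11: can move to 7, which is L ⇒ W
n=12: can move to 9, which is L ⇒ W
n=13: can move to 9, which is L ⇒ W
n=14: moves to 13(W), 11(W), 10(W), 8(W); every one is W ⇒ L
n=15: can move to 14, which is L ⇒ W
n=16: moves to 15(W), 13(W), 12(W), 10(W); every one is W ⇒ L
n=17: can move to 16, which is L ⇒ W
n=18: can move to 14, which is L ⇒ W
n=19: can move to 16, which is L ⇒ W
n=20: can move to 16, which is L ⇒ W
n=21: moves to 20(W), 18(W), 17(W), 15(W); every one is W ⇒ L
n=22: can move to 21, which is L ⇒ W
n=23: moves to 22(W), 20(W), 19(W), 17(W); every one is W ⇒ L
n=24: can move to 23, which is L ⇒ W
n=25: can move to 21, which is L ⇒ W
n=26: can move to 23, which is L ⇒ W
n=27: can move to 23, which is L ⇒ W
n=28: moves to 27(W), 25(W), 24(W), 22(W); every one is W ⇒ L
n=29: can move to 28, which is L ⇒ W
n=30: moves to 29(W), 27(W), 26(W), 24(W); every one is W ⇒ L
Reading off the rows marked L gives the requested list; there are 10 such values of n.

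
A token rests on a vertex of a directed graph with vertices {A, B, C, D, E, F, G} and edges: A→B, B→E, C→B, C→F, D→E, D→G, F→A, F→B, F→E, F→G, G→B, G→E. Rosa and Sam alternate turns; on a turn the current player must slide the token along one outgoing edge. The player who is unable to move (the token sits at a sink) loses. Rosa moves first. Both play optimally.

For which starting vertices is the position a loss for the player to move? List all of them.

Classify positions by backward induction: terminal positions (no move available) are L. From any other position, the mover wins iff some move reaches an L.
Every edge goes from a vertex to one that appears earlier in the order E, B, A, G, D, F, C, so processing vertices in that order labels each vertex after all of its successors.
E: no outgoing edge → L
B: →E(L), so W
A: →B(W) only, which is W, so L
G: →E(L), so W
D: →E(L), so W
F: →A(L), so W
C: →F(W), B(W) — all W, so L
Reading off the rows marked L gives the requested list; there are 3 such vertices.

A, C, E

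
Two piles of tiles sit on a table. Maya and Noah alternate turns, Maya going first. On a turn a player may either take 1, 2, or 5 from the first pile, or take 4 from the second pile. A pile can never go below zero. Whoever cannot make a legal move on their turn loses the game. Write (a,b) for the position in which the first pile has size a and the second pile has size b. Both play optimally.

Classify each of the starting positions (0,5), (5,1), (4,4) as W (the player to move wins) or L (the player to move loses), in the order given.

Positions with no move are L. A position that does have a move is losing for the player to move precisely when every available move leads to a winning position for the opponent. Fill in the labels:
No move ever increases a pile, so every position that can arise here has a ≤ 5 and b ≤ 5; it is enough to label the cells with 0 ≤ a ≤ 5 and 0 ≤ b ≤ 5.
Every move lowers a or b (never raises either), so fill the grid row by row in increasing a, and left to right within a row: each cell's successors are then already labelled.
      b=0  b=1  b=2  b=3  b=4  b=5
a=0:    L    L    L    L    W    W
a=1:    W    W    W    W    L    L
a=2:    W    W    W    W    W    W
a=3:    L    L    L    L    W    W
a=4:    W    W    W    W    L    L
a=5:    W    W    W    W    W    W
Cells with no legal move (terminal, hence L): (0,0), (0,1), (0,2), (0,3).
The remaining L cells, each justified by listing all of its moves:
(1,4): moves to (0,4)(W), (1,0)(W); every one is W ⇒ L
(1,5): moves to (0,5)(W), (1,1)(W); every one is W ⇒ L
(3,0): moves to (2,0)(W), (1,0)(W); every one is W ⇒ L
(3,1): moves to (2,1)(W), (1,1)(W); every one is W ⇒ L
(3,2): moves to (2,2)(W), (1,2)(W); every one is W ⇒ L
(3,3): moves to (2,3)(W), (1,3)(W); every one is W ⇒ L
(4,4): moves to (3,4)(W), (2,4)(W), (4,0)(W); every one is W ⇒ L
(4,5): moves to (3,5)(W), (2,5)(W), (4,1)(W); every one is W ⇒ L
Every other cell has at least one move into one of the L cells above, so it is W.
(0,5): the move to (0,1) reaches an L cell, so W
(5,1): the move to (3,1) reaches an L cell, so W
(4,4): one of the L cells justified above, so L

(0,5): W, (5,1): W, (4,4): L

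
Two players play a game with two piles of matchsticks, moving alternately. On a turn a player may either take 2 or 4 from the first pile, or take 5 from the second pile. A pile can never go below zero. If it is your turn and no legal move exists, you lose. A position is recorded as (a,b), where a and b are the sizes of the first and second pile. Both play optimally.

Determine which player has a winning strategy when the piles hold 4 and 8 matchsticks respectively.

The first player wins.

Build the W/L table. Terminal = L. A non-terminal position is W if it has a move to some L; otherwise it is L.
No move ever increases a pile, so every position that can arise here has a ≤ 4 and b ≤ 8; it is enough to label the cells with 0 ≤ a ≤ 4 and 0 ≤ b ≤ 8.
Every move lowers a or b (never raises either), so fill the grid row by row in increasing a, and left to right within a row: each cell's successors are then already labelled.
      b=0  b=1  b=2  b=3  b=4  b=5  b=6  b=7  b=8
a=0:    L    L    L    L    L    W    W    W    W
a=1:    L    L    L    L    L    W    W    W    W
a=2:    W    W    W    W    W    L    L    L    L
a=3:    W    W    W    W    W    L    L    L    L
a=4:    W    W    W    W    W    W    W    W    W
Cells with no legal move (terminal, hence L): (0,0), (0,1), (0,2), (0,3), (0,4), (1,0), (1,1), (1,2), (1,3), (1,4).
The remaining L cells, each justified by listing all of its moves:
(2,5): →(0,5)(W), (2,0)(W) — all W, so L
(2,6): →(0,6)(W), (2,1)(W) — all W, so L
(2,7): →(0,7)(W), (2,2)(W) — all W, so L
(2,8): →(0,8)(W), (2,3)(W) — all W, so L
(3,5): →(1,5)(W), (3,0)(W) — all W, so L
(3,6): →(1,6)(W), (3,1)(W) — all W, so L
(3,7): →(1,7)(W), (3,2)(W) — all W, so L
(3,8): →(1,8)(W), (3,3)(W) — all W, so L
Every other cell has at least one move into one of the L cells above, so it is W.
From (4,8) the player to move can move to (2,8), reaching an L position.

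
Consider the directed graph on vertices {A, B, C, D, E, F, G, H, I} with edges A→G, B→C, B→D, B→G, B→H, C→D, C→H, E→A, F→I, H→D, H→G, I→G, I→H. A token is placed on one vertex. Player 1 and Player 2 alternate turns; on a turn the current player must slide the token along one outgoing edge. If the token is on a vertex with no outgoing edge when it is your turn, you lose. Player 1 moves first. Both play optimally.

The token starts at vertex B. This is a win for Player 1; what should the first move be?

Use the standard recursion: the mover loses at a terminal position; elsewhere, the mover wins exactly when some move hands the opponent an L position.
Every edge goes from a vertex to one that appears earlier in the order G, D, H, C, B, I, F, A, E, so processing vertices in that order labels each vertex after all of its successors.
G: no outgoing edge → L
D: no outgoing edge → L
H: reaches L-position D → W
C: reaches L-position D → W
B: reaches L-position D → W
I: reaches L-position G → W
F: only reaches I(W), which is W → L
A: reaches L-position G → W
E: only reaches A(W), which is W → L
From B, the L positions reachable in one move are: D, G. Any move reaching one of these is winning.

Move to D.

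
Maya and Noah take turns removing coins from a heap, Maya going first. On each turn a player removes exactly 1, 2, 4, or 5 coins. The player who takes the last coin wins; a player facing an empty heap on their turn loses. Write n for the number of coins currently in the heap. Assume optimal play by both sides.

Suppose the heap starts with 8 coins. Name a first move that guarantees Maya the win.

Label each position W (a win for the player to move) or L (a loss). A position with no legal move is L; any other position is W exactly when some move reaches an L, and L when every move reaches a W.
n=0: no move → L
n=1: W (go to 0, an L position)
n=2: W (go to 0, an L position)
n=3: L (options 2(W), 1(W) are all W)
n=4: W (go to 3, an L position)
n=5: W (go to 3, an L position)
n=6: L (options 5(W), 4(W), 2(W), 1(W) are all W)
n=7: W (go to 6, an L position)
n=8: W (go to 6, an L position)
From 8, the L positions reachable in one move are: 6, 3. Any move reaching one of these is winning.

Remove 2, leaving 6.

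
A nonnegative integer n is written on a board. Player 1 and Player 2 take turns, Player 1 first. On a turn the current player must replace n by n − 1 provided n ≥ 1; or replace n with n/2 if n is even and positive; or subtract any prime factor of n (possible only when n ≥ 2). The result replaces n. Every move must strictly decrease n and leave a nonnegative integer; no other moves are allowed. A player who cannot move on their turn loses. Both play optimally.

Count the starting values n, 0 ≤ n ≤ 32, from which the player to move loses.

7

Classify positions by backward induction: terminal positions (no move available) are L. From any other position, the mover wins iff some move reaches an L.
n=0: no move → L
n=1: W (go to 0, an L position)
n=2: W (go to 0, an L position)
n=3: W (go to 0, an L position)
n=4: L (options 2(W), 3(W) are all W)
n=5: W (go to 0, an L position)
n=6: W (go to 4, an L position)
n=7: W (go to 0, an L position)
n=8: W (go to 4, an L position)
n=9: L (options 6(W), 8(W) are all W)
n=10: W (go to 9, an L position)
n=11: W (go to 0, an L position)
n=12: W (go to 9, an L position)
n=13: W (go to 0, an L position)
n=14: L (options 7(W), 12(W), 13(W) are all W)
n=15: W (go to 14, an L position)
n=16: W (go to 14, an L position)
n=17: W (go to 0, an L position)
n=18: W (go to 9, an L position)
n=19: W (go to 0, an L position)
n=20: L (options 10(W), 15(W), 18(W), 19(W) are all W)
n=21: W (go to 14, an L position)
n=22: W (go to 20, an L position)
n=23: W (go to 0, an L position)
n=24: L (options 12(W), 21(W), 22(W), 23(W) are all W)
n=25: W (go to 20, an L position)
n=26: W (go to 24, an L position)
n=27: W (go to 24, an L position)
n=28: W (go to 14, an L position)
n=29: W (go to 0, an L position)
n=30: L (options 15(W), 25(W), 27(W), 28(W), 29(W) are all W)
n=31: W (go to 0, an L position)
n=32: W (go to 30, an L position)
L entries with 0 ≤ n ≤ 32: n = 0, 4, 9, 14, 20, 24, 30; that makes 7.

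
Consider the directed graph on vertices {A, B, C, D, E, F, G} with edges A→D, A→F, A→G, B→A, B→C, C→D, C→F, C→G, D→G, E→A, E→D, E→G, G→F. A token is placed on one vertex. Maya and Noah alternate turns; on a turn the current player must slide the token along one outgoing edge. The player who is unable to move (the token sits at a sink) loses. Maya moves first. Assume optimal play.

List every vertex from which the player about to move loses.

B, D, F

Compute win/loss labels from the base case upward. A position with no move is L. Any other position is W if it can reach an L in one move, else L.
Every edge goes from a vertex to one that appears earlier in the order F, G, D, A, E, C, B, so processing vertices in that order labels each vertex after all of its successors.
F: no outgoing edge → L
G: W (go to F, an L position)
D: L (sole option G(W) is W)
A: W (go to D, an L position)
E: W (go to D, an L position)
C: W (go to D, an L position)
B: L (options C(W), A(W) are all W)
The losing starting vertices are exactly the entries labelled L in this table (3 of them).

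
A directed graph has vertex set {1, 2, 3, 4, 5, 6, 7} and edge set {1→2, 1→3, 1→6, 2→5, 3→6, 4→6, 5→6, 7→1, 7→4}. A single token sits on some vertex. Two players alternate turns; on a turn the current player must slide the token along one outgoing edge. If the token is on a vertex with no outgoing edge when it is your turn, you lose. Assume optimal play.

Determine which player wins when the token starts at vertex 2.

Work bottom-up. With no move the player to move loses. Otherwise the position is W if at least one move leads to an L position for the opponent, and L if every move leads to a W.
Every edge goes from a vertex to one that appears earlier in the order 6, 3, 5, 2, 4, 1, 7, so processing vertices in that order labels each vertex after all of its successors.
6: no outgoing edge → L
3: reaches L-position 6 → W
5: reaches L-position 6 → W
2: only reaches 5(W), which is W → L
4: reaches L-position 6 → W
1: reaches L-position 2 → W
7: only reaches 1(W), 4(W), all W → L
The starting position 2 is L: whatever the player to move does, the opponent receives a W position.

The second player wins.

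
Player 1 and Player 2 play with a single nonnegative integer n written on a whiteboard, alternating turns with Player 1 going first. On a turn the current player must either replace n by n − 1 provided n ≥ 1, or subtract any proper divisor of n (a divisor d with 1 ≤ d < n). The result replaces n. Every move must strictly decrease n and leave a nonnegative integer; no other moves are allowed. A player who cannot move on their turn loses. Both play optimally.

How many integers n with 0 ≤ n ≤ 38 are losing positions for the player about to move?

Work bottom-up. With no move the player to move loses. Otherwise the position is W if at least one move leads to an L position for the opponent, and L if every move leads to a W.
n=0: no move → L
n=1: can move to 0, which is L ⇒ W
n=2: the only move is to 1(W), a W ⇒ L
n=3: can move to 2, which is L ⇒ W
n=4: can move to 2, which is L ⇒ W
n=5: the only move is to 4(W), a W ⇒ L
n=6: can move to 5, which is L ⇒ W
n=7: the only move is to 6(W), a W ⇒ L
n=8: can move to 7, which is L ⇒ W
n=9: moves to 6(W), 8(W); every one is W ⇒ L
n=10: can move to 5, which is L ⇒ W
n=11: the only move is to 10(W), a W ⇒ L
n=12: can move to 9, which is L ⇒ W
n=13: the only move is to 12(W), a W ⇒ L
n=14: can move to 7, which is L ⇒ W
n=15: moves to 10(W), 12(W), 14(W); every one is W ⇒ L
n=16: can move to 15, which is L ⇒ W
n=17: the only move is to 16(W), a W ⇒ L
n=18: can move to 9, which is L ⇒ W
n=19: the only move is to 18(W), a W ⇒ L
n=20: can move to 15, which is L ⇒ W
n=21: moves to 14(W), 18(W), 20(W); every one is W ⇒ L
n=22: can move to 11, which is L ⇒ W
n=23: the only move is to 22(W), a W ⇒ L
n=24: can move to 21, which is L ⇒ W
n=25: moves to 20(W), 24(W); every one is W ⇒ L
n=26: can move to 13, which is L ⇒ W
n=27: moves to 18(W), 24(W), 26(W); every one is W ⇒ L
n=28: can move to 21, which is L ⇒ W
n=29: the only move is to 28(W), a W ⇒ L
n=30: can move to 15, which is L ⇒ W
n=31: the only move is to 30(W), a W ⇒ L
n=32: can move to 31, which is L ⇒ W
n=33: moves to 22(W), 30(W), 32(W); every one is W ⇒ L
n=34: can move to 17, which is L ⇒ W
n=35: moves to 28(W), 30(W), 34(W); every one is W ⇒ L
n=36: can move to 27, which is L ⇒ W
n=37: the only move is to 36(W), a W ⇒ L
n=38: can move to 19, which is L ⇒ W
L entries with 0 ≤ n ≤ 38: n = 0, 2, 5, 7, 9, 11, 13, 15, 17, 19, 21, 23, 25, 27, 29, 31, 33, 35, 37; that makes 19.

19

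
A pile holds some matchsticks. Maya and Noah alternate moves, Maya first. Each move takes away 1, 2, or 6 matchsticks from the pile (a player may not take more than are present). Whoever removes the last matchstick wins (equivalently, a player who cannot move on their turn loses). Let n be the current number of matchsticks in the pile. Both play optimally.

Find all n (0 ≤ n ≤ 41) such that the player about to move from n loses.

Positions with no move are L. A position that does have a move is losing for the player to move precisely when every available move leads to a winning position for the opponent. Fill in the labels:
n=0: no move → L
n=1: reaches L-position 0 → W
n=2: reaches L-position 0 → W
n=3: only reaches 2(W), 1(W), all W → L
n=4: reaches L-position 3 → W
n=5: reaches L-position 3 → W
n=6: reaches L-position 0 → W
n=7: only reaches 6(W), 5(W), 1(W), all W → L
n=8: reaches L-position 7 → W
n=9: reaches L-position 7 → W
n=10: only reaches 9(W), 8(W), 4(W), all W → L
n=11: reaches L-position 10 → W
n=12: reaches L-position 10 → W
n=13: reaches L-position 7 → W
n=14: only reaches 13(W), 12(W), 8(W), all W → L
n=15: reaches L-position 14 → W
n=16: reaches L-position 14 → W
n=17: only reaches 16(W), 15(W), 11(W), all W → L
n=18: reaches L-position 17 → W
n=19: reaches L-position 17 → W
n=20: reaches L-position 14 → W
n=21: only reaches 20(W), 19(W), 15(W), all W → L
n=22: reaches L-position 21 → W
n=23: reaches L-position 21 → W
n=24: only reaches 23(W), 22(W), 18(W), all W → L
n=25: reaches L-position 24 → W
n=26: reaches L-position 24 → W
n=27: reaches L-position 21 → W
n=28: only reaches 27(W), 26(W), 22(W), all W → L
n=29: reaches L-position 28 → W
n=30: reaches L-position 28 → W
n=31: only reaches 30(W), 29(W), 25(W), all W → L
n=32: reaches L-position 31 → W
n=33: reaches L-position 31 → W
n=34: reaches L-position 28 → W
n=35: only reaches 34(W), 33(W), 29(W), all W → L
n=36: reaches L-position 35 → W
n=37: reaches L-position 35 → W
n=38: only reaches 37(W), 36(W), 32(W), all W → L
n=39: reaches L-position 38 → W
n=40: reaches L-position 38 → W
n=41: reaches L-position 35 → W
Reading off the rows marked L gives the requested list; there are 12 such values of n.

0, 3, 7, 10, 14, 17, 21, 24, 28, 31, 35, 38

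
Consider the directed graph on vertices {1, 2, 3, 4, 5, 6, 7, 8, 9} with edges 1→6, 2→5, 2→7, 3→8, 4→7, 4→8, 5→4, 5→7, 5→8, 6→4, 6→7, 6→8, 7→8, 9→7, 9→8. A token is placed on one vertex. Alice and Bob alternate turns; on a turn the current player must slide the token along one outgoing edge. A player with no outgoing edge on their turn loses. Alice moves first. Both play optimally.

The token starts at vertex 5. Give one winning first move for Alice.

Work bottom-up. With no move the player to move loses. Otherwise the position is W if at least one move leads to an L position for the opponent, and L if every move leads to a W.
Every edge goes from a vertex to one that appears earlier in the order 8, 3, 7, 9, 4, 6, 1, 5, 2, so processing vertices in that order labels each vertex after all of its successors.
8: no outgoing edge → L
3: →8(L), so W
7: →8(L), so W
9: →8(L), so W
4: →8(L), so W
6: →8(L), so W
1: →6(W) only, which is W, so L
5: →8(L), so W
2: →5(W), 7(W) — all W, so L
From 5, the L positions reachable in one move are: 8.

Move to 8.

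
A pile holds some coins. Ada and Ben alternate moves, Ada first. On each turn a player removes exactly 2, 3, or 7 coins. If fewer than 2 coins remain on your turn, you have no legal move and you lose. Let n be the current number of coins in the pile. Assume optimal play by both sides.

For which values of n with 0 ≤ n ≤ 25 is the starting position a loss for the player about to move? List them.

0, 1, 5, 6, 10, 11, 15, 16, 20, 21, 25

Label each position W (a win for the player to move) or L (a loss). A position with no legal move is L; any other position is W exactly when some move reaches an L, and L when every move reaches a W.
n=0: no move → L
n=1: no move → L
n=2: W (go to 0, an L position)
n=3: W (go to 1, an L position)
n=4: W (go to 1, an L position)
n=5: L (options 3(W), 2(W) are all W)
n=6: L (options 4(W), 3(W) are all W)
n=7: W (go to 5, an L position)
n=8: W (go to 6, an L position)
n=9: W (go to 6, an L position)
n=10: L (options 8(W), 7(W), 3(W) are all W)
n=11: L (options 9(W), 8(W), 4(W) are all W)
n=12: W (go to 10, an L position)
n=13: W (go to 11, an L position)
n=14: W (go to 11, an L position)
n=15: L (options 13(W), 12(W), 8(W) are all W)
n=16: L (options 14(W), 13(W), 9(W) are all W)
n=17: W (go to 15, an L position)
n=18: W (go to 16, an L position)
n=19: W (go to 16, an L position)
n=20: L (options 18(W), 17(W), 13(W) are all W)
n=21: L (options 19(W), 18(W), 14(W) are all W)
n=22: W (go to 20, an L position)
n=23: W (go to 21, an L position)
n=24: W (go to 21, an L position)
n=25: L (options 23(W), 22(W), 18(W) are all W)
Reading off the rows marked L gives the requested list; there are 11 such values of n.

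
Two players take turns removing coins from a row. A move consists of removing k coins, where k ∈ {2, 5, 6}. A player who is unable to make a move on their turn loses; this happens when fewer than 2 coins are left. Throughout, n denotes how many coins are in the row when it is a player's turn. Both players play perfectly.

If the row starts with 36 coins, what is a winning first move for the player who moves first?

Remove 2, leaving 34.

Label each position W (a win for the player to move) or L (a loss). A position with no legal move is L; any other position is W exactly when some move reaches an L, and L when every move reaches a W.
n=0: no move → L
n=1: no move → L
n=2: can move to 0, which is L ⇒ W
n=3: can move to 1, which is L ⇒ W
n=4: the only move is to 2(W), a W ⇒ L
n=5: can move to 0, which is L ⇒ W
n=6: can move to 4, which is L ⇒ W
n=7: can move to 1, which is L ⇒ W
n=8: moves to 6(W), 3(W), 2(W); every one is W ⇒ L
n=9: can move to 4, which is L ⇒ W
n=10: can move to 8, which is L ⇒ W
n=11: moves to 9(W), 6(W), 5(W); every one is W ⇒ L
n=12: moves to 10(W), 7(W), 6(W); every one is W ⇒ L
n=13: can move to 11, which is L ⇒ W
n=14: can move to 12, which is L ⇒ W
n=15: moves to 13(W), 10(W), 9(W); every one is W ⇒ L
n=16: can move to 11, which is L ⇒ W
n=17: can move to 15, which is L ⇒ W
n=18: can move to 12, which is L ⇒ W
n=19: moves to 17(W), 14(W), 13(W); every one is W ⇒ L
n=20: can move to 15, which is L ⇒ W
n=21: can move to 19, which is L ⇒ W
n=22: moves to 20(W), 17(W), 16(W); every one is W ⇒ L
n=23: moves to 21(W), 18(W), 17(W); every one is W ⇒ L
n=24: can move to 22, which is L ⇒ W
n=25: can move to 23, which is L ⇒ W
n=26: moves to 24(W), 21(W), 20(W); every one is W ⇒ L
n=27: can move to 22, which is L ⇒ W
n=28: can move to 26, which is L ⇒ W
n=29: can move to 23, which is L ⇒ W
n=30: moves to 28(W), 25(W), 24(W); every one is W ⇒ L
n=31: can move to 26, which is L ⇒ W
n=32: can move to 30, which is L ⇒ W
n=33: moves to 31(W), 28(W), 27(W); every one is W ⇒ L
n=34: moves to 32(W), 29(W), 28(W); every one is W ⇒ L
n=35: can move to 33, which is L ⇒ W
n=36: can move to 34, which is L ⇒ W
From 36, the L positions reachable in one move are: 34, 30. Any move reaching one of these is winning.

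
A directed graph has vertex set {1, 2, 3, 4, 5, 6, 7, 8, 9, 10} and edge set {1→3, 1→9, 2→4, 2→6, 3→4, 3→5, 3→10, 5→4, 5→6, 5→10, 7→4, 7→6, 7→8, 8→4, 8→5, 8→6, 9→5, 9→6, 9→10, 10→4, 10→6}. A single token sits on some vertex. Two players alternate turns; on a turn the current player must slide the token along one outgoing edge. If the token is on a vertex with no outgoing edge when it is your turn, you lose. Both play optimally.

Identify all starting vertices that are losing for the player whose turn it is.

1, 4, 6

Positions with no move are L. A position that does have a move is losing for the player to move precisely when every available move leads to a winning position for the opponent. Fill in the labels:
Every edge goes from a vertex to one that appears earlier in the order 4, 6, 10, 5, 3, 9, 1, 8, 7, 2, so processing vertices in that order labels each vertex after all of its successors.
4: no outgoing edge → L
6: no outgoing edge → L
10: W (go to 6, an L position)
5: W (go to 6, an L position)
3: W (go to 4, an L position)
9: W (go to 6, an L position)
1: L (options 9(W), 3(W) are all W)
8: W (go to 6, an L position)
7: W (go to 6, an L position)
2: W (go to 6, an L position)
Reading off the rows marked L gives the requested list; there are 3 such vertices.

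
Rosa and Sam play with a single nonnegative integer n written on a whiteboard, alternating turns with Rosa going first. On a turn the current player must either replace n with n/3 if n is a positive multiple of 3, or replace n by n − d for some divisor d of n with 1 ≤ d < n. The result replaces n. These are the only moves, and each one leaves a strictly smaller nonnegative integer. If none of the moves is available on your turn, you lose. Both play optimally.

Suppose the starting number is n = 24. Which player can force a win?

Rosa wins.

Classify positions by backward induction: terminal positions (no move available) are L. From any other position, the mover wins iff some move reaches an L.
n=0: no move → L
n=1: no move → L
n=2: can move to 1, which is L ⇒ W
n=3: can move to 1, which is L ⇒ W
n=4: moves to 2(W), 3(W); every one is W ⇒ L
n=5: can move to 4, which is L ⇒ W
n=6: can move to 4, which is L ⇒ W
n=7: the only move is to 6(W), a W ⇒ L
n=8: can move to 4, which is L ⇒ W
n=9: moves to 3(W), 6(W), 8(W); every one is W ⇒ L
n=10: can move to 9, which is L ⇒ W
n=11: the only move is to 10(W), a W ⇒ L
n=12: can move to 4, which is L ⇒ W
n=13: the only move is to 12(W), a W ⇒ L
n=14: can move to 7, which is L ⇒ W
n=15: moves to 5(W), 10(W), 12(W), 14(W); every one is W ⇒ L
n=16: can move to 15, which is L ⇒ W
n=17: the only move is to 16(W), a W ⇒ L
n=18: can move to 9, which is L ⇒ W
n=19: the only move is to 18(W), a W ⇒ L
n=20: can move to 15, which is L ⇒ W
n=21: can move to 7, which is L ⇒ W
n=22: can move to 11, which is L ⇒ W
n=23: the only move is to 22(W), a W ⇒ L
n=24: can move to 23, which is L ⇒ W
From 24 Rosa can move to 23, reaching an L position.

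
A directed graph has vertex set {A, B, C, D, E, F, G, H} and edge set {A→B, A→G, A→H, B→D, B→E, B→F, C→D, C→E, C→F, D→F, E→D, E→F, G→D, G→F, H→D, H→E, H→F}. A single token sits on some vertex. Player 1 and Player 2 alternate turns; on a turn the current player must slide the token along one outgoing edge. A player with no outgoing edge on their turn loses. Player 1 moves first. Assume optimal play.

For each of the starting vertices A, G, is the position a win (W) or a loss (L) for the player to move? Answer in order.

Compute win/loss labels from the base case upward. A position with no move is L. Any other position is W if it can reach an L in one move, else L.
Every edge goes from a vertex to one that appears earlier in the order F, D, E, H, B, G, C, A, so processing vertices in that order labels each vertex after all of its successors.
F: no outgoing edge → L
D: →F(L), so W
E: →F(L), so W
H: →F(L), so W
B: →F(L), so W
G: →F(L), so W
C: →F(L), so W
A: →G(W), B(W), H(W) — all W, so L

A: L, G: W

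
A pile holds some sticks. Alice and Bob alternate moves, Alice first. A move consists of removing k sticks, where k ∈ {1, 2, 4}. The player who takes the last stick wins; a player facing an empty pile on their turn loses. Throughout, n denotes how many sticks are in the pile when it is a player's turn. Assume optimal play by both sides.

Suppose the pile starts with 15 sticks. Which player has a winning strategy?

Bob wins.

Use the standard recursion: the mover loses at a terminal position; elsewhere, the mover wins exactly when some move hands the opponent an L position.
n=0: no move → L
n=1: can move to 0, which is L ⇒ W
n=2: can move to 0, which is L ⇒ W
n=3: moves to 2(W), 1(W); every one is W ⇒ L
n=4: can move to 3, which is L ⇒ W
n=5: can move to 3, which is L ⇒ W
n=6: moves to 5(W), 4(W), 2(W); every one is W ⇒ L
n=7: can move to 6, which is L ⇒ W
n=8: can move to 6, which is L ⇒ W
n=9: moves to 8(W), 7(W), 5(W); every one is W ⇒ L
n=10: can move to 9, which is L ⇒ W
n=11: can move to 9, which is L ⇒ W
n=12: moves to 11(W), 10(W), 8(W); every one is W ⇒ L
n=13: can move to 12, which is L ⇒ W
n=14: can move to 12, which is L ⇒ W
n=15: moves to 14(W), 13(W), 11(W); every one is W ⇒ L
The starting position 15 is L: whatever Alice does, the opponent receives a W position.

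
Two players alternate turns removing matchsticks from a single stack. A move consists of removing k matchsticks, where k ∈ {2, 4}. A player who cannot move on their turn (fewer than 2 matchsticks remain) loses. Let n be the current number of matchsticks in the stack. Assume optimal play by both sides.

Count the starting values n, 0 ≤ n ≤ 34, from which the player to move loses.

12

Work bottom-up. With no move the player to move loses. Otherwise the position is W if at least one move leads to an L position for the opponent, and L if every move leads to a W.
n=0: no move → L
n=1: no move → L
n=2: can move to 0, which is L ⇒ W
n=3: can move to 1, which is L ⇒ W
n=4: can move to 0, which is L ⇒ W
n=5: can move to 1, which is L ⇒ W
n=6: moves to 4(W), 2(W); every one is W ⇒ L
n=7: moves to 5(W), 3(W); every one is W ⇒ L
n=8: can move to 6, which is L ⇒ W
n=9: can move to 7, which is L ⇒ W
n=10: can move to 6, which is L ⇒ W
n=11: can move to 7, which is L ⇒ W
n=12: moves to 10(W), 8(W); every one is W ⇒ L
n=13: moves to 11(W), 9(W); every one is W ⇒ L
n=14: can move to 12, which is L ⇒ W
n=15: can move to 13, which is L ⇒ W
n=16: can move to 12, which is L ⇒ W
n=17: can move to 13, which is L ⇒ W
n=18: moves to 16(W), 14(W); every one is W ⇒ L
n=19: moves to 17(W), 15(W); every one is W ⇒ L
n=20: can move to 18, which is L ⇒ W
n=21: can move to 19, which is L ⇒ W
n=22: can move to 18, which is L ⇒ W
n=23: can move to 19, which is L ⇒ W
n=24: moves to 22(W), 20(W); every one is W ⇒ L
n=25: moves to 23(W), 21(W); every one is W ⇒ L
n=26: can move to 24, which is L ⇒ W
n=27: can move to 25, which is L ⇒ W
n=28: can move to 24, which is L ⇒ W
n=29: can move to 25, which is L ⇒ W
n=30: moves to 28(W), 26(W); every one is W ⇒ L
n=31: moves to 29(W), 27(W); every one is W ⇒ L
n=32: can move to 30, which is L ⇒ W
n=33: can move to 31, which is L ⇒ W
n=34: can move to 30, which is L ⇒ W
L entries with 0 ≤ n ≤ 34: n = 0, 1, 6, 7, 12, 13, 18, 19, 24, 25, 30, 31; that makes 12.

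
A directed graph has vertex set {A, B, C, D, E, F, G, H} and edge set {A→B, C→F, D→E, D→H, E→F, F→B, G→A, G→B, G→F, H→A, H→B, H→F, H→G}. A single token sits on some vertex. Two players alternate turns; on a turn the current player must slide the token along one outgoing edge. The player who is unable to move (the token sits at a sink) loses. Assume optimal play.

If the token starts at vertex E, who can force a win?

Work bottom-up. With no move the player to move loses. Otherwise the position is W if at least one move leads to an L position for the opponent, and L if every move leads to a W.
Every edge goes from a vertex to one that appears earlier in the order B, F, A, G, H, E, C, D, so processing vertices in that order labels each vertex after all of its successors.
B: no outgoing edge → L
F: →B(L), so W
A: →B(L), so W
G: →B(L), so W
H: →B(L), so W
E: →F(W) only, which is W, so L
C: →F(W) only, which is W, so L
D: →E(L), so W
Every move from E reaches a W position, so the mover loses.

The second player wins.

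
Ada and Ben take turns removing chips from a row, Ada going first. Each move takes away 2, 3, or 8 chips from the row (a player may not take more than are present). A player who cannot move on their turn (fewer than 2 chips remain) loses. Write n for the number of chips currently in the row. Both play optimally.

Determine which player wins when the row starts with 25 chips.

Work bottom-up. With no move the player to move loses. Otherwise the position is W if at least one move leads to an L position for the opponent, and L if every move leads to a W.
n=0: no move → L
n=1: no move → L
n=2: W (go to 0, an L position)
n=3: W (go to 1, an L position)
n=4: W (go to 1, an L position)
n=5: L (options 3(W), 2(W) are all W)
n=6: L (options 4(W), 3(W) are all W)
n=7: W (go to 5, an L position)
n=8: W (go to 6, an L position)
n=9: W (go to 6, an L position)
n=10: L (options 8(W), 7(W), 2(W) are all W)
n=11: L (options 9(W), 8(W), 3(W) are all W)
n=12: W (go to 10, an L position)
n=13: W (go to 11, an L position)
n=14: W (go to 11, an L position)
n=15: L (options 13(W), 12(W), 7(W) are all W)
n=16: L (options 14(W), 13(W), 8(W) are all W)
n=17: W (go to 15, an L position)
n=18: W (go to 16, an L position)
n=19: W (go to 16, an L position)
n=20: L (options 18(W), 17(W), 12(W) are all W)
n=21: L (options 19(W), 18(W), 13(W) are all W)
n=22: W (go to 20, an L position)
n=23: W (go to 21, an L position)
n=24: W (go to 21, an L position)
n=25: L (options 23(W), 22(W), 17(W) are all W)
Every move from 25 reaches a W position, so the mover loses.

Ben wins.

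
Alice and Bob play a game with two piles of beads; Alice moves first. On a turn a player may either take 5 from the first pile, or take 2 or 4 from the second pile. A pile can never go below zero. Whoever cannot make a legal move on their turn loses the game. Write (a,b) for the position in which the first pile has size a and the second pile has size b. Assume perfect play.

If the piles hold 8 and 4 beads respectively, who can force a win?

Alice wins.

Classify positions by backward induction: terminal positions (no move available) are L. From any other position, the mover wins iff some move reaches an L.
No move ever increases a pile, so every position that can arise here has a ≤ 8 and b ≤ 4; it is enough to label the cells with 0 ≤ a ≤ 8 and 0 ≤ b ≤ 4.
Every move lowers a or b (never raises either), so fill the grid row by row in increasing a, and left to right within a row: each cell's successors are then already labelled.
      b=0  b=1  b=2  b=3  b=4
a=0:    L    L    W    W    W
a=1:    L    L    W    W    W
a=2:    L    L    W    W    W
a=3:    L    L    W    W    W
a=4:    L    L    W    W    W
a=5:    W    W    L    L    W
a=6:    W    W    L    L    W
a=7:    W    W    L    L    W
a=8:    W    W    L    L    W
Cells with no legal move (terminal, hence L): (0,0), (0,1), (1,0), (1,1), (2,0), (2,1), (3,0), (3,1), (4,0), (4,1).
The remaining L cells, each justified by listing all of its moves:
(5,2): moves to (0,2)(W), (5,0)(W); every one is W ⇒ L
(5,3): moves to (0,3)(W), (5,1)(W); every one is W ⇒ L
(6,2): moves to (1,2)(W), (6,0)(W); every one is W ⇒ L
(6,3): moves to (1,3)(W), (6,1)(W); every one is W ⇒ L
(7,2): moves to (2,2)(W), (7,0)(W); every one is W ⇒ L
(7,3): moves to (2,3)(W), (7,1)(W); every one is W ⇒ L
(8,2): moves to (3,2)(W), (8,0)(W); every one is W ⇒ L
(8,3): moves to (3,3)(W), (8,1)(W); every one is W ⇒ L
Every other cell has at least one move into one of the L cells above, so it is W.
From (8,4) Alice can move to (8,2), reaching an L position.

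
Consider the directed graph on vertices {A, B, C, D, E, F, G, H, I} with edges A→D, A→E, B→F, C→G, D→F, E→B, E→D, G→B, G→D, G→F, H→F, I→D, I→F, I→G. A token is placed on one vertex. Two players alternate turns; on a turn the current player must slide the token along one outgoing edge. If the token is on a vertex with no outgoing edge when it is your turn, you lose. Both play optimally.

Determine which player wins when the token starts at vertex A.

The first player wins.

Positions with no move are L. A position that does have a move is losing for the player to move precisely when every available move leads to a winning position for the opponent. Fill in the labels:
Every edge goes from a vertex to one that appears earlier in the order F, D, B, G, H, I, E, C, A, so processing vertices in that order labels each vertex after all of its successors.
F: no outgoing edge → L
D: reaches L-position F → W
B: reaches L-position F → W
G: reaches L-position F → W
H: reaches L-position F → W
I: reaches L-position F → W
E: only reaches B(W), D(W), all W → L
C: only reaches G(W), which is W → L
A: reaches L-position E → W
From A the player to move can move to E, reaching an L position.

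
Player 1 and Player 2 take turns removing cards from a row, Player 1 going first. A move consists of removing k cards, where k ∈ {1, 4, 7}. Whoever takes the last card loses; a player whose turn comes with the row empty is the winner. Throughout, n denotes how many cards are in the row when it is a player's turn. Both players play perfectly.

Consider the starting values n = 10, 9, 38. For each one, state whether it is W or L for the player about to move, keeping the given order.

Positions with no move are W. A position that does have a move is losing for the player to move precisely when every available move leads to a winning position for the opponent. Fill in the labels:
n=0: no move; the opponent has just taken the last card and therefore loses → W
n=1: →0(W) only, which is W, so L
n=2: →1(L), so W
n=3: →2(W) only, which is W, so L
n=4: →3(L), so W
n=5: →1(L), so W
n=6: →5(W), 2(W) — all W, so L
n=7: →6(L), so W
n=8: →1(L), so W
n=9: →8(W), 5(W), 2(W) — all W, so L
n=10: →9(L), so W
n=11: →10(W), 7(W), 4(W) — all W, so L
n=12: →11(L), so W
n=13: →9(L), so W
n=14: →13(W), 10(W), 7(W) — all W, so L
n=15: →14(L), so W
n=16: →9(L), so W
n=17: →16(W), 13(W), 10(W) — all W, so L
n=18: →17(L), so W
n=19: →18(W), 15(W), 12(W) — all W, so L
n=20: →19(L), so W
n=21: →17(L), so W
n=22: →21(W), 18(W), 15(W) — all W, so L
n=23: →22(L), so W
n=24: →17(L), so W
n=25: →24(W), 21(W), 18(W) — all W, so L
n=26: →25(L), so W
n=27: →26(W), 23(W), 20(W) — all W, so L
n=28: →27(L), so W
n=29: →25(L), so W
n=30: →29(W), 26(W), 23(W) — all W, so L
n=31: →30(L), so W
n=32: →25(L), so W
n=33: →32(W), 29(W), 26(W) — all W, so L
n=34: →33(L), so W
n=35: →34(W), 31(W), 28(W) — all W, so L
n=36: →35(L), so W
n=37: →33(L), so W
n=38: →37(W), 34(W), 31(W) — all W, so L

10: W, 9: L, 38: L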